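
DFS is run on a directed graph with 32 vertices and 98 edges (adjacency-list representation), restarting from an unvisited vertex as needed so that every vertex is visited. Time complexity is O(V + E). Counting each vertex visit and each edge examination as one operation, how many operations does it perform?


A full DFS traversal processes each vertex exactly once (push/pop on stack).
Each directed edge is examined once.
V = 32, E = 98
V + E = 130


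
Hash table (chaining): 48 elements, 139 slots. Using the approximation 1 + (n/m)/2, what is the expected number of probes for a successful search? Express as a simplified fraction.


Computing expected probes:
alpha = 48/139
= 1 + alpha/2
= 1 + 48/(2*139)
= (2*139 + 48) / (2*139)
= 326/278 = 163/139


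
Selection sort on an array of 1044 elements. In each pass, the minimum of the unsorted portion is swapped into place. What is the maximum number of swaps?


Selection sort performs one swap per pass:
  Pass 1: find min in positions 0 to 1043, swap with position 0
  Pass 2: find min in positions 1 to 1043, swap with position 1
  Pass 3: find min in positions 2 to 1043, swap with position 2
  Pass 4: find min in positions 3 to 1043, swap with position 3
  Pass 5: find min in positions 4 to 1043, swap with position 4
  ... (1038 more passes)
Total passes (and swaps) = n - 1 = 1044 - 1 = 1043


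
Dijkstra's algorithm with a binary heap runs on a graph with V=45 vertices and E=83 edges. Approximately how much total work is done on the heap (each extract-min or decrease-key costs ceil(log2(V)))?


Dijkstra with a binary heap: each vertex is extracted once, each edge may relax once.
Each heap operation costs O(log V).
V + E = 45 + 83 = 128
ceil(log2(45)) = 6 (since 2^5 = 32 < 45 <= 64 = 2^6)
Total heap work = (V+E) * ceil(log2(V)) = 128 * 6 = 768


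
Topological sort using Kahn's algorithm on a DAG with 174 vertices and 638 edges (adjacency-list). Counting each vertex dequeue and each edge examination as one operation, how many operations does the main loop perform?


Kahn's algorithm:
  1. Compute in-degrees: O(V + E)
  2. Process queue: each vertex dequeued once (O(V))
     each edge examined once (O(E))
Total = V + E = 174 + 638 = 812


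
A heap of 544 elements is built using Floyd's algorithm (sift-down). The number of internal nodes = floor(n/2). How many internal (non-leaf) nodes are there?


Leaf nodes occupy roughly half the array.
Sift-down is called for each internal node, starting from the last one.
Internal nodes = floor(n/2) = floor(544/2) = 272


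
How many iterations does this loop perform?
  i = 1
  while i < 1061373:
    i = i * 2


The loop variable doubles each iteration:
i = 1 -> 2 -> 4 -> 8 -> 16 -> 32 -> 64 -> 128 -> 256 -> 512 -> 1024 -> 2048 -> 4096 -> 8192 -> 16384 -> 32768 -> 65536 -> 131072 -> 262144 -> 524288 -> 1048576 -> 2097152 (stop, 2097152 >= 1061373)
Number of doublings = ceil(log2(1061373)) = 21


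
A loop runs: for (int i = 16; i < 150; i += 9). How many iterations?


Loop starts at i = 16, increments by 9, stops when i >= 150.
Number of iterations = ceil((150 - 16) / 9)
= ceil(134 / 9)
= 15


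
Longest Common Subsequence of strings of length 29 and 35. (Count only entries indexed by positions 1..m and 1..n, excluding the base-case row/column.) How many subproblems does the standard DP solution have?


DP table indexed by positions in both strings.
First string: 29 positions
Second string: 35 positions
Total = 29 * 35 = 1015


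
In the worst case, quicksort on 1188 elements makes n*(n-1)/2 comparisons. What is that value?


Sum of comparisons per partition:
1187 + 1186 + ... + 1 + 0
= 1188 * (1188 - 1) / 2
= 1188 * 1187 / 2
= 705078


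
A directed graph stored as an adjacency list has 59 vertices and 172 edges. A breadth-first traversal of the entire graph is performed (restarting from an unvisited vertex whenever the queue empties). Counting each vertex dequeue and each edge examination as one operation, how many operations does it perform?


A full BFS traversal dequeues each vertex once and examines each edge once.
Vertex visits: 59
Edge visits: 172
V + E = 59 + 172 = 231


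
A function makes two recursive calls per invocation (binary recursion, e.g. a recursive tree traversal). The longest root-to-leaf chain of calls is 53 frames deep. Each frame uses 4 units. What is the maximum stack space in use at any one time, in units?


Binary recursion: the two calls run one after the other, so only one root-to-leaf chain of frames is on the stack at a time.
Maximum depth (longest chain) = 53 frames
Each frame = 4 units
Max stack space = 53 * 4 = 212


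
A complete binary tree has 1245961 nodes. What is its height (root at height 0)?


In a complete binary tree, level k holds nodes 2^k .. 2^(k+1)-1 (1-indexed).
Height = floor(log2(n)) = floor(log2(1245961)) = 20
Check: 2^20 = 1048576 <= 1245961 < 2097152 = 2^21


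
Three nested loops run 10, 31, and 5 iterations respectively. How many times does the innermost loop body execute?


Loop 1 (outermost): 10 iterations
Loop 2 (middle): 31 iterations per outer
Loop 3 (innermost): 5 iterations per middle
Total = 10 * 31 * 5 = 1550


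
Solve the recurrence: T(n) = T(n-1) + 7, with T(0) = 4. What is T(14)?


Unrolling the recurrence:
T(14) = T(13) + 7
       = T(12) + 7 + 7
       = T(11) + 7*3
       ...
       = T(0) + 7*14
       = 4 + 98 = 102


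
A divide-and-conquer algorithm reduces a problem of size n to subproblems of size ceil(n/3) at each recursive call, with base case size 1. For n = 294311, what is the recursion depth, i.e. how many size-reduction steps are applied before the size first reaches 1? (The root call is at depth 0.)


Each step divides the size by 3 (rounding up); after k steps the size is ceil(n/3^k), which equals 1 exactly when 3^k >= n.
So the depth is the smallest k with 3^k >= 294311, i.e. ceil(log_3(294311)).
3^11 = 177147 < 294311 <= 531441 = 3^12
Recursion depth = 12


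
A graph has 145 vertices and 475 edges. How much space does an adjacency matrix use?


Adjacency matrix: V x V grid of entries
Space = V^2 = 145^2 = 145 * 145 = 21025


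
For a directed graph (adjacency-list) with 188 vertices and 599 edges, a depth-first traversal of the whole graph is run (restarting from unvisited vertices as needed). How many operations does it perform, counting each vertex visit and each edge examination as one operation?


A full DFS traversal visits each vertex once and examines each edge once.
V = 188
E = 599
Sum = 188 + 599 = 787


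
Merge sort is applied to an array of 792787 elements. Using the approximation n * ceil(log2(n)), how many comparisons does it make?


Merge sort divides the array into halves recursively.
Number of levels = ceil(log2(792787)) = 20
At each level, approximately n = 792787 comparisons are needed for merging.
Total comparisons ~ n * ceil(log2(n)) = 792787 * 20 = 15855740


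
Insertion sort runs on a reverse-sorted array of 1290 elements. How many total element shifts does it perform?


Sum of shifts = 1 + 2 + 3 + ... + 1289
= 1290 * 1289 / 2
= 1662810 / 2
= 831405


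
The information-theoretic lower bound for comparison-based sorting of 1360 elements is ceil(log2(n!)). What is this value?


A binary decision tree of height h has at most 2^h leaves and needs at least n! of them, so h >= ceil(log2(n!)).
1360! is far too large to multiply out, so use Stirling's series:
  ln(n!) ~ n ln n - n + (1/2) ln(2 pi n) + 1/(12n)  (error below 1/(360 n^3), negligible here)
  ln(1360) = 7.2152400
  n ln n = 1360 * 7.2152400 = 9812.7264
  (1/2) ln(2 pi * 1360) = (1/2) ln(8545.1320) = 4.5266
  1/(12*1360) = 0.0001
  ln(1360!) ~ 9812.7264 - 1360 + 4.5266 + 0.0001 = 8457.2531
Convert to base 2: log2(1360!) = 8457.2531 / ln 2 = 8457.2531 / 0.69314718 = 12201.2371
ceil(12201.2371) = 12202


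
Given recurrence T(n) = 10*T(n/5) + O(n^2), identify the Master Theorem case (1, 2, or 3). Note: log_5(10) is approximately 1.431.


Master Theorem parameters: a=10, b=5, c=2
log_b(a) = 1.431
Compare b^c with a: 5^2 = 25 > 10, so c > log_b(a).
Comparing c=2 vs log_b(a)=1.431:
2 > 1.431 => Case 3
Result: T(n) = O(n^2)
Master Theorem case = 3


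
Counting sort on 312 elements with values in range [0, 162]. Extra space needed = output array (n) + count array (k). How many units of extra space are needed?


Output array size: 312 (to store sorted result)
Count array size: 163 (one slot per possible value, range 0 to 162)
Total extra space = 312 + 163 = 475


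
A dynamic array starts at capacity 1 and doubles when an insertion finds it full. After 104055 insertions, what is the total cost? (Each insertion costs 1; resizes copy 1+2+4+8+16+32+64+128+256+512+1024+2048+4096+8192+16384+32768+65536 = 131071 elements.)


Insertion cost: 104055 (one per element)
Resizes occur just before inserting elements 2, 3, 5, 9, ...
Elements copied at each resize: 1 + 2 + 4 + 8 + 16 + 32 + 64 + 128 + 256 + 512 + 1024 + 2048 + 4096 + 8192 + 16384 + 32768 + 65536
Sum of copies = 131071 (geometric series: 2^k - 1)
Total = 104055 + 131071 = 235126


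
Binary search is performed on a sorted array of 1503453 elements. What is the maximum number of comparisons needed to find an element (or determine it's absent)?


Binary search halves the search space each comparison:
  Step 1: search space = 1503453 -> 751726
  Step 2: search space = 751726 -> 375863
  Step 3: search space = 375863 -> 187931
  Step 4: search space = 187931 -> 93965
  Step 5: search space = 93965 -> 46982
  Step 6: search space = 46982 -> 23491
  Step 7: search space = 23491 -> 11745
  Step 8: search space = 11745 -> 5872
  Step 9: search space = 5872 -> 2936
  Step 10: search space = 2936 -> 1468
  Step 11: search space = 1468 -> 734
  Step 12: search space = 734 -> 367
  Step 13: search space = 367 -> 183
  Step 14: search space = 183 -> 91
  Step 15: search space = 91 -> 45
  Step 16: search space = 45 -> 22
  Step 17: search space = 22 -> 11
  Step 18: search space = 11 -> 5
  Step 19: search space = 5 -> 2
  Step 20: search space = 2 -> 1
  Step 21: search space = 1 (final check)
Maximum comparisons = floor(log2(1503453)) + 1 = 20 + 1 = 21


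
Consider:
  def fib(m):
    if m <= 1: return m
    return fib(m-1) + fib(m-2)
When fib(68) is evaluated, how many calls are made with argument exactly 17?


Let N(m) = number of times fib(m) is called while evaluating fib(68).
N(68) = 1 (the initial call).
N(67) = 1 (only fib(68) calls it).
For 1 <= m <= 66: fib(m) is called by fib(m+1) and fib(m+2), so
  N(m) = N(m+1) + N(m+2).
fib(0) is called only by fib(2), so N(0) = N(2).
Walk down from m=68:
  N(68)=1, N(67)=1, N(66)=2, N(65)=3, N(64)=5, N(63)=8, N(62)=13, N(61)=21, N(60)=34, N(59)=55, N(58)=89, N(57)=144, N(56)=233, N(55)=377, N(54)=610, N(53)=987, N(52)=1597, N(51)=2584, N(50)=4181, N(49)=6765, N(48)=10946, N(47)=17711, N(46)=28657, N(45)=46368, N(44)=75025, N(43)=121393, N(42)=196418, N(41)=317811, N(40)=514229, N(39)=832040, N(38)=1346269, N(37)=2178309, N(36)=3524578, N(35)=5702887, N(34)=9227465, N(33)=14930352, N(32)=24157817, N(31)=39088169, N(30)=63245986, N(29)=102334155, N(28)=165580141, N(27)=267914296, N(26)=433494437, N(25)=701408733, N(24)=1134903170, N(23)=1836311903, N(22)=2971215073, N(21)=4807526976, N(20)=7778742049, N(19)=12586269025, N(18)=20365011074, N(17)=32951280099
N(17) = 32951280099


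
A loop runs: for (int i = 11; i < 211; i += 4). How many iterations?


Loop starts at i = 11, increments by 4, stops when i >= 211.
Number of iterations = ceil((211 - 11) / 4)
= ceil(200 / 4)
= 50


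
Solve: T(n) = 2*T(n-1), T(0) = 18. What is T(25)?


Unrolling:
T(25) = 2*T(24) = 2^2*T(23) = ... = 2^25*T(0)
= 2^25 * 18
= 33554432 * 18 = 603979776


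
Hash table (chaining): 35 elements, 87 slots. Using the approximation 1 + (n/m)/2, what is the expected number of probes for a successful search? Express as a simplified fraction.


Computing expected probes:
alpha = 35/87
= 1 + alpha/2
= 1 + 35/(2*87)
= (2*87 + 35) / (2*87)
= 209/174


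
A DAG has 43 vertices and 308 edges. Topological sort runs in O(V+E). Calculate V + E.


V = 43 (vertex processing)
E = 308 (edge processing)
V + E = 43 + 308 = 351


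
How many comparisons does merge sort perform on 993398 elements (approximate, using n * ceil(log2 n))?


Recursion depth: ceil(log2(993398)) = 20
Each recursion level merges n = 993398 elements
Total = 993398 * 20 = 19867960


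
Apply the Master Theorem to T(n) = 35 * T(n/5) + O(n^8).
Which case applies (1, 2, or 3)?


The Master Theorem: T(n) = a*T(n/b) + O(n^c)
  a = 35, b = 5, c = 8
log_b(a) = log_5(35) ~ 2.209
Compare b^c with a: 5^8 = 390625 > 35, so c > log_b(a).
Since c > log_b(a), Case 3 applies.
T(n) = O(n^8)
Master Theorem case = 3


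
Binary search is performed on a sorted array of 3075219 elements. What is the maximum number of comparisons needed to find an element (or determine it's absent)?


Binary search halves the search space each comparison:
  Step 1: search space = 3075219 -> 1537609
  Step 2: search space = 1537609 -> 768804
  Step 3: search space = 768804 -> 384402
  Step 4: search space = 384402 -> 192201
  Step 5: search space = 192201 -> 96100
  Step 6: search space = 96100 -> 48050
  Step 7: search space = 48050 -> 24025
  Step 8: search space = 24025 -> 12012
  Step 9: search space = 12012 -> 6006
  Step 10: search space = 6006 -> 3003
  Step 11: search space = 3003 -> 1501
  Step 12: search space = 1501 -> 750
  Step 13: search space = 750 -> 375
  Step 14: search space = 375 -> 187
  Step 15: search space = 187 -> 93
  Step 16: search space = 93 -> 46
  Step 17: search space = 46 -> 23
  Step 18: search space = 23 -> 11
  Step 19: search space = 11 -> 5
  Step 20: search space = 5 -> 2
  Step 21: search space = 2 -> 1
  Step 22: search space = 1 (final check)
Maximum comparisons = floor(log2(3075219)) + 1 = 21 + 1 = 22


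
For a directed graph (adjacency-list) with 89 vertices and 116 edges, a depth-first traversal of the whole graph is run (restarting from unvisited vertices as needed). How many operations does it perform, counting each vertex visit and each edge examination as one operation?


A full DFS traversal visits each vertex once and examines each edge once.
V = 89
E = 116
Sum = 89 + 116 = 205


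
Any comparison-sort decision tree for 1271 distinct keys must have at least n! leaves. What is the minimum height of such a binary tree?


A binary decision tree of height h has at most 2^h leaves and needs at least n! of them, so h >= ceil(log2(n!)).
1271! is far too large to multiply out, so use Stirling's series:
  ln(n!) ~ n ln n - n + (1/2) ln(2 pi n) + 1/(12n)  (error below 1/(360 n^3), negligible here)
  ln(1271) = 7.1475593
  n ln n = 1271 * 7.1475593 = 9084.5479
  (1/2) ln(2 pi * 1271) = (1/2) ln(7985.9285) = 4.4927
  1/(12*1271) = 0.0001
  ln(1271!) ~ 9084.5479 - 1271 + 4.4927 + 0.0001 = 7818.0407
Convert to base 2: log2(1271!) = 7818.0407 / ln 2 = 7818.0407 / 0.69314718 = 11279.0486
ceil(11279.0486) = 11280


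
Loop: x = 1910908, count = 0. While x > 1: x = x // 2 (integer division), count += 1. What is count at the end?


The variable x halves each step:
x = 1910908 -> 955454 -> 477727 -> 238863 -> 119431 -> 59715 -> 29857 -> 14928 -> 7464 -> 3732 -> 1866 -> 933 -> 466 -> 233 -> 116 -> 58 -> 29 -> 14 -> 7 -> 3 -> 1
Number of halvings = floor(log2(1910908)) = 20


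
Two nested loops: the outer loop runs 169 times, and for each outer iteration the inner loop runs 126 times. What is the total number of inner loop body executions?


Outer loop: 169 iterations
Inner loop: 126 iterations per outer iteration
Total = 169 * 126 = 21294


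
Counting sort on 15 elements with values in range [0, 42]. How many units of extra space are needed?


Output array size: 15 (to store sorted result)
Count array size: 43 (one slot per possible value, range 0 to 42)
Total extra space = 15 + 43 = 58


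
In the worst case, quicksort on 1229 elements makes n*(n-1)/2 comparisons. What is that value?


Sum of comparisons per partition:
1228 + 1227 + ... + 1 + 0
= 1229 * (1229 - 1) / 2
= 1229 * 1228 / 2
= 754606


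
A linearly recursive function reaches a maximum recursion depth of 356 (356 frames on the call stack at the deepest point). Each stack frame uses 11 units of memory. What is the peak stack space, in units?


Maximum recursion depth = 356 frames
Memory per frame = 11 units
Total stack space = depth * frame_size
= 356 * 11 = 3916


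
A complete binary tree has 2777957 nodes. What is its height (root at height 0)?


In a complete binary tree, level k holds nodes 2^k .. 2^(k+1)-1 (1-indexed).
Height = floor(log2(n)) = floor(log2(2777957)) = 21
Check: 2^21 = 2097152 <= 2777957 < 4194304 = 2^22


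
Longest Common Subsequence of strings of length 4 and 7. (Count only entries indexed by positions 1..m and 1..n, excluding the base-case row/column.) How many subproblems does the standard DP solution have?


DP table indexed by positions in both strings.
First string: 4 positions
Second string: 7 positions
Total = 4 * 7 = 28


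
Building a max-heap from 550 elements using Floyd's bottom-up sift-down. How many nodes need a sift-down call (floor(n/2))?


In a heap of 550 elements (0-indexed array):
  Last element index: 549
  Parent of last element: floor((549 - 1) / 2) = 274
  Internal nodes: indices 0 to 274
  Count = floor(550/2) = 275


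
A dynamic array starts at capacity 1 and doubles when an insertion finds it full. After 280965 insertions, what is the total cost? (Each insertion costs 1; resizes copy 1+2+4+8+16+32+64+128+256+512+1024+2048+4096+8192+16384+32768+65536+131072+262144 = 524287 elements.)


Insertion cost: 280965 (one per element)
Resizes occur just before inserting elements 2, 3, 5, 9, ...
Elements copied at each resize: 1 + 2 + 4 + 8 + 16 + 32 + 64 + 128 + 256 + 512 + 1024 + 2048 + 4096 + 8192 + 16384 + 32768 + 65536 + 131072 + 262144
Sum of copies = 524287 (geometric series: 2^k - 1)
Total = 280965 + 524287 = 805252


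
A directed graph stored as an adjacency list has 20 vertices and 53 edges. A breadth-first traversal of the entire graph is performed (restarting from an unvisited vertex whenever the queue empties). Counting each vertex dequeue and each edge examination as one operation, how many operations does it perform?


A full BFS traversal dequeues each vertex once and examines each edge once.
Vertex visits: 20
Edge visits: 53
V + E = 20 + 53 = 73


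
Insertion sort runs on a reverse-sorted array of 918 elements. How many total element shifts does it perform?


Sum of shifts = 1 + 2 + 3 + ... + 917
= 918 * 917 / 2
= 841806 / 2
= 420903


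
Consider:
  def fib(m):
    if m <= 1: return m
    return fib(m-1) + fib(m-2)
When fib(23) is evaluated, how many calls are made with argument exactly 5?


Let N(m) = number of times fib(m) is called while evaluating fib(23).
N(23) = 1 (the initial call).
N(22) = 1 (only fib(23) calls it).
For 1 <= m <= 21: fib(m) is called by fib(m+1) and fib(m+2), so
  N(m) = N(m+1) + N(m+2).
fib(0) is called only by fib(2), so N(0) = N(2).
Walk down from m=23:
  N(23)=1, N(22)=1, N(21)=2, N(20)=3, N(19)=5, N(18)=8, N(17)=13, N(16)=21, N(15)=34, N(14)=55, N(13)=89, N(12)=144, N(11)=233, N(10)=377, N(9)=610, N(8)=987, N(7)=1597, N(6)=2584, N(5)=4181
N(5) = 4181


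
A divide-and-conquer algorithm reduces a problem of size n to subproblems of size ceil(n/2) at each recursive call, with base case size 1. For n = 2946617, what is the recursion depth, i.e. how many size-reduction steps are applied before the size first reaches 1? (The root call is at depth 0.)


Each step divides the size by 2 (rounding up); after k steps the size is ceil(n/2^k), which equals 1 exactly when 2^k >= n.
So the depth is the smallest k with 2^k >= 2946617, i.e. ceil(log_2(2946617)).
2^21 = 2097152 < 2946617 <= 4194304 = 2^22
Recursion depth = 22


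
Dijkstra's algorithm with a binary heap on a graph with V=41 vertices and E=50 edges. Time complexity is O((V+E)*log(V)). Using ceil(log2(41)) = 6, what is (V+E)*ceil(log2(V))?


Dijkstra with a binary heap: each vertex is extracted once, each edge may relax once.
Each heap operation costs O(log V).
V + E = 41 + 50 = 91
ceil(log2(41)) = 6 (since 2^5 = 32 < 41 <= 64 = 2^6)
Total heap work = (V+E) * ceil(log2(V)) = 91 * 6 = 546


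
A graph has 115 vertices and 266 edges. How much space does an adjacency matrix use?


Adjacency matrix: V x V grid of entries
Space = V^2 = 115^2 = 115 * 115 = 13225


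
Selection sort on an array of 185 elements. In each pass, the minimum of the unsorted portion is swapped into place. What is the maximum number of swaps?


Selection sort performs one swap per pass:
  Pass 1: find min in positions 0 to 184, swap with position 0
  Pass 2: find min in positions 1 to 184, swap with position 1
  Pass 3: find min in positions 2 to 184, swap with position 2
  Pass 4: find min in positions 3 to 184, swap with position 3
  Pass 5: find min in positions 4 to 184, swap with position 4
  ... (179 more passes)
Total passes (and swaps) = n - 1 = 185 - 1 = 184


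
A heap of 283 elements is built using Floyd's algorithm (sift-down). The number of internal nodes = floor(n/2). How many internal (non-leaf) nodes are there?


Leaf nodes occupy roughly half the array.
Sift-down is called for each internal node, starting from the last one.
Internal nodes = floor(n/2) = floor(283/2) = 141


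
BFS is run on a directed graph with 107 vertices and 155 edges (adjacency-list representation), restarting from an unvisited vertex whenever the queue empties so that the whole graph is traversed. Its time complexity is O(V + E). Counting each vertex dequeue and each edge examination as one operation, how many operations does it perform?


A full BFS traversal dequeues each vertex exactly once and examines each directed edge exactly once.
V = 107 (vertex processing cost)
E = 155 (edge examination cost)
Total operations proportional to V + E = 107 + 155 = 262


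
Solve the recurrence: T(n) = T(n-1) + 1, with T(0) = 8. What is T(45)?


Unrolling the recurrence:
T(45) = T(44) + 1
       = T(43) + 1 + 1
       = T(42) + 1*3
       ...
       = T(0) + 1*45
       = 8 + 45 = 53


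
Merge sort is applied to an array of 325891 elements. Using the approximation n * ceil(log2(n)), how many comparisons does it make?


Merge sort divides the array into halves recursively.
Number of levels = ceil(log2(325891)) = 19
At each level, approximately n = 325891 comparisons are needed for merging.
Total comparisons ~ n * ceil(log2(n)) = 325891 * 19 = 6191929


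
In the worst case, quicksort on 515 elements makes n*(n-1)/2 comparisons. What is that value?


Sum of comparisons per partition:
514 + 513 + ... + 1 + 0
= 515 * (515 - 1) / 2
= 515 * 514 / 2
= 132355


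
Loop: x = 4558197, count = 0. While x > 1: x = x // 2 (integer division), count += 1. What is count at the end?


The variable x halves each step:
x = 4558197 -> 2279098 -> 1139549 -> 569774 -> 284887 -> 142443 -> 71221 -> 35610 -> 17805 -> 8902 -> 4451 -> 2225 -> 1112 -> 556 -> 278 -> 139 -> 69 -> 34 -> 17 -> 8 -> 4 -> 2 -> 1
Number of halvings = floor(log2(4558197)) = 22


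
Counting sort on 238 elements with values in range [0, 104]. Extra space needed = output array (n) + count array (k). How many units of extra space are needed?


Output array size: 238 (to store sorted result)
Count array size: 105 (one slot per possible value, range 0 to 104)
Total extra space = 238 + 105 = 343


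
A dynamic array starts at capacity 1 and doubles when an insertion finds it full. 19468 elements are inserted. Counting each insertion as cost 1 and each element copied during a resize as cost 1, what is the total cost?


n = 19468
Insertion costs: 19468
Resizes copy 1, 2, 4, ... up to the largest power of 2 that is <= n-1 = 19467, i.e. 16384.
Copy costs = 1 + 2 + 4 + 8 + 16 + 32 + 64 + 128 + 256 + 512 + 1024 + 2048 + 4096 + 8192 + 16384 = 32767
Total = 19468 + 32767 = 52235


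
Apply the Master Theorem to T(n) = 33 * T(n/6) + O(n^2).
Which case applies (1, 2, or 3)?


The Master Theorem: T(n) = a*T(n/b) + O(n^c)
  a = 33, b = 6, c = 2
log_b(a) = log_6(33) ~ 1.951
Compare b^c with a: 6^2 = 36 > 33, so c > log_b(a).
Since c > log_b(a), Case 3 applies.
T(n) = O(n^2)
Master Theorem case = 3


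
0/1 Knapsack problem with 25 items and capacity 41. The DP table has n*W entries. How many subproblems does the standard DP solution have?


The DP table is indexed by (item, capacity).
Rows: 25 items
Columns: 41 capacity values (1 to W)
Total subproblems = 25 * 41 = 1025


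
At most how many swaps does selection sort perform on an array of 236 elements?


Each of the 235 passes places one element in its final position.
Pass 1: swap minimum into position 0
Pass 2: swap minimum of remaining into position 1
...
Pass 235: last two elements, one swap
Maximum swaps = 236 - 1 = 235


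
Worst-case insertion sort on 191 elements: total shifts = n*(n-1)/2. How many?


Sum of shifts = 1 + 2 + 3 + ... + 190
= 191 * 190 / 2
= 36290 / 2
= 18145


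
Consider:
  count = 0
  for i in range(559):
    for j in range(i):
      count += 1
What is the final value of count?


For each i, the inner loop runs i times:
  i=0: inner runs 0 times
  i=1: inner runs 1 time
  i=2: inner runs 2 times
  i=3: inner runs 3 times
  i=4: inner runs 4 times
  i=5: inner runs 5 times
  i=6: inner runs 6 times
  i=7: inner runs 7 times
  ...
Total = 0 + 1 + 2 + ... + 558 = 559*(559-1)/2 = 155961


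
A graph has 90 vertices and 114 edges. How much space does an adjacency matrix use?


Adjacency matrix: V x V grid of entries
Space = V^2 = 90^2 = 90 * 90 = 8100


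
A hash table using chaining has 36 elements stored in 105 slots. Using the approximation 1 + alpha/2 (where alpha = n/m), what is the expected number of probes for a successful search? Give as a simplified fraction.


Load factor alpha = n/m = 36/105
Expected probes = 1 + alpha/2 = 1 + 36/(2*105)
= 1 + 36/210
= 210/210 + 36/210
= 246/210
Simplify: 41/35


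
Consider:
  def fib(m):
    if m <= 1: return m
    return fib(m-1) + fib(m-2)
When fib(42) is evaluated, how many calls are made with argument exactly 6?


Let N(m) = number of times fib(m) is called while evaluating fib(42).
N(42) = 1 (the initial call).
N(41) = 1 (only fib(42) calls it).
For 1 <= m <= 40: fib(m) is called by fib(m+1) and fib(m+2), so
  N(m) = N(m+1) + N(m+2).
fib(0) is called only by fib(2), so N(0) = N(2).
Walk down from m=42:
  N(42)=1, N(41)=1, N(40)=2, N(39)=3, N(38)=5, N(37)=8, N(36)=13, N(35)=21, N(34)=34, N(33)=55, N(32)=89, N(31)=144, N(30)=233, N(29)=377, N(28)=610, N(27)=987, N(26)=1597, N(25)=2584, N(24)=4181, N(23)=6765, N(22)=10946, N(21)=17711, N(20)=28657, N(19)=46368, N(18)=75025, N(17)=121393, N(16)=196418, N(15)=317811, N(14)=514229, N(13)=832040, N(12)=1346269, N(11)=2178309, N(10)=3524578, N(9)=5702887, N(8)=9227465, N(7)=14930352, N(6)=24157817
N(6) = 24157817


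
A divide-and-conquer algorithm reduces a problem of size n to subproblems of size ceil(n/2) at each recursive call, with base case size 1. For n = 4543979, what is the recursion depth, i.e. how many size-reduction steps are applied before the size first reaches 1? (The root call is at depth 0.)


Each step divides the size by 2 (rounding up); after k steps the size is ceil(n/2^k), which equals 1 exactly when 2^k >= n.
So the depth is the smallest k with 2^k >= 4543979, i.e. ceil(log_2(4543979)).
2^22 = 4194304 < 4543979 <= 8388608 = 2^23
Recursion depth = 23


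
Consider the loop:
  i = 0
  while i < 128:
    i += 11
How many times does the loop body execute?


Starting at i = 0, each iteration adds 11.
Iterations until i >= 128:
  Iteration 1: i = 0 -> i = 11
  Iteration 2: i = 11 -> i = 22
  Iteration 3: i = 22 -> i = 33
  Iteration 4: i = 33 -> i = 44
  Iteration 5: i = 44 -> i = 55
  Iteration 6: i = 55 -> i = 66
  Iteration 7: i = 66 -> i = 77
  Iteration 8: i = 77 -> i = 88
  ... continuing ...
Total iterations = ceil(128/11) = 12


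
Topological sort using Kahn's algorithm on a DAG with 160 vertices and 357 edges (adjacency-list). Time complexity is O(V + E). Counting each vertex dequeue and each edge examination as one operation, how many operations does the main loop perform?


Kahn's algorithm:
  1. Compute in-degrees: O(V + E)
  2. Process queue: each vertex dequeued once (O(V))
     each edge examined once (O(E))
Total = V + E = 160 + 357 = 517


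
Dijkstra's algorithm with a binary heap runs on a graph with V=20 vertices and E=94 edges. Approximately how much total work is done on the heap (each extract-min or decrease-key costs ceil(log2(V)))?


Dijkstra with a binary heap: each vertex is extracted once, each edge may relax once.
Each heap operation costs O(log V).
V + E = 20 + 94 = 114
ceil(log2(20)) = 5 (since 2^4 = 16 < 20 <= 32 = 2^5)
Total heap work = (V+E) * ceil(log2(V)) = 114 * 5 = 570


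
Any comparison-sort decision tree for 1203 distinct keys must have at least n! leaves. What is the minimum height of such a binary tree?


A binary decision tree of height h has at most 2^h leaves and needs at least n! of them, so h >= ceil(log2(n!)).
1203! is far too large to multiply out, so use Stirling's series:
  ln(n!) ~ n ln n - n + (1/2) ln(2 pi n) + 1/(12n)  (error below 1/(360 n^3), negligible here)
  ln(1203) = 7.0925737
  n ln n = 1203 * 7.0925737 = 8532.3662
  (1/2) ln(2 pi * 1203) = (1/2) ln(7558.6719) = 4.4652
  1/(12*1203) = 0.0001
  ln(1203!) ~ 8532.3662 - 1203 + 4.4652 + 0.0001 = 7333.8315
Convert to base 2: log2(1203!) = 7333.8315 / ln 2 = 7333.8315 / 0.69314718 = 10580.4823
ceil(10580.4823) = 10581


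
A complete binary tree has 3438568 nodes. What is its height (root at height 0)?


In a complete binary tree, level k holds nodes 2^k .. 2^(k+1)-1 (1-indexed).
Height = floor(log2(n)) = floor(log2(3438568)) = 21
Check: 2^21 = 2097152 <= 3438568 < 4194304 = 2^22


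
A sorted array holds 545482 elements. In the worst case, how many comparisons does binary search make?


Halving sequence: 545482 -> 272741 -> 136370 -> 68185 -> 34092 -> 17046 -> 8523 -> 4261 -> 2130 -> 1065 -> 532 -> 266 -> 133 -> 66 -> 33 -> 16 -> 8 -> 4 -> 2 -> 1
Number of halvings = 19
Max comparisons = 19 + 1 = 20


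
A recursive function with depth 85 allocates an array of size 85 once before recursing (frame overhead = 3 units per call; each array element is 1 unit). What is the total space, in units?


Array allocation: 85 units (allocated once)
Stack frames: 85 deep * 3 per frame = 255 units
Total = 85 + 255 = 340


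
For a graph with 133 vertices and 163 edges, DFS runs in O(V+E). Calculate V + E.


A full DFS traversal visits each vertex once and examines each edge once.
V = 133
E = 163
Sum = 133 + 163 = 296


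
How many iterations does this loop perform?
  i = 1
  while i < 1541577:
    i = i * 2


The loop variable doubles each iteration:
i = 1 -> 2 -> 4 -> 8 -> 16 -> 32 -> 64 -> 128 -> 256 -> 512 -> 1024 -> 2048 -> 4096 -> 8192 -> 16384 -> 32768 -> 65536 -> 131072 -> 262144 -> 524288 -> 1048576 -> 2097152 (stop, 2097152 >= 1541577)
Number of doublings = ceil(log2(1541577)) = 21


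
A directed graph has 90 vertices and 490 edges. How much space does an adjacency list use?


Adjacency list: one list head per vertex + one entry per edge
Vertex heads: 90
Edge entries: 490
Total = 90 + 490 = 580


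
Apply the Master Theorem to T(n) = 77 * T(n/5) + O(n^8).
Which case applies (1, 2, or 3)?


The Master Theorem: T(n) = a*T(n/b) + O(n^c)
  a = 77, b = 5, c = 8
log_b(a) = log_5(77) ~ 2.699
Compare b^c with a: 5^8 = 390625 > 77, so c > log_b(a).
Since c > log_b(a), Case 3 applies.
T(n) = O(n^8)
Master Theorem case = 3


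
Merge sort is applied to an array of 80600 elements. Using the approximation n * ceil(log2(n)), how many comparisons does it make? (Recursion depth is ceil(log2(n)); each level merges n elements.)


Merge sort divides the array into halves recursively.
Number of levels = ceil(log2(80600)) = 17
At each level, approximately n = 80600 comparisons are needed for merging.
Total comparisons ~ n * ceil(log2(n)) = 80600 * 17 = 1370200


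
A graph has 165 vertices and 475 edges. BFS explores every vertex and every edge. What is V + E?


A full BFS traversal dequeues each vertex once and examines each edge once.
Vertex visits: 165
Edge visits: 475
V + E = 165 + 475 = 640


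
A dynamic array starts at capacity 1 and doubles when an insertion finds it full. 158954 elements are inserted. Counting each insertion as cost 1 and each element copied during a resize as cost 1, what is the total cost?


n = 158954
Insertion costs: 158954
Resizes copy 1, 2, 4, ... up to the largest power of 2 that is <= n-1 = 158953, i.e. 131072.
Copy costs = 1 + 2 + 4 + 8 + 16 + 32 + 64 + 128 + 256 + 512 + 1024 + 2048 + 4096 + 8192 + 16384 + 32768 + 65536 + 131072 = 262143
Total = 158954 + 262143 = 421097


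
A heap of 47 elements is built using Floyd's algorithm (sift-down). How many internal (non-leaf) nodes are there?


Leaf nodes occupy roughly half the array.
Sift-down is called for each internal node, starting from the last one.
Internal nodes = floor(n/2) = floor(47/2) = 23


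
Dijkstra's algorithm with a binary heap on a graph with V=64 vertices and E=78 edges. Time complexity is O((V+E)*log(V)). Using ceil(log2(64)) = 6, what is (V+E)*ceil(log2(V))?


Dijkstra with a binary heap: each vertex is extracted once, each edge may relax once.
Each heap operation costs O(log V).
V + E = 64 + 78 = 142
ceil(log2(64)) = 6 (since 2^5 = 32 < 64 <= 64 = 2^6)
Total heap work = (V+E) * ceil(log2(V)) = 142 * 6 = 852


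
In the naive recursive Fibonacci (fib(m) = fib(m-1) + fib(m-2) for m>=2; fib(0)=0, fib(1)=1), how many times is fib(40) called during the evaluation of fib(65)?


Let N(m) = number of times fib(m) is called while evaluating fib(65).
N(65) = 1 (the initial call).
N(64) = 1 (only fib(65) calls it).
For 1 <= m <= 63: fib(m) is called by fib(m+1) and fib(m+2), so
  N(m) = N(m+1) + N(m+2).
fib(0) is called only by fib(2), so N(0) = N(2).
Walk down from m=65:
  N(65)=1, N(64)=1, N(63)=2, N(62)=3, N(61)=5, N(60)=8, N(59)=13, N(58)=21, N(57)=34, N(56)=55, N(55)=89, N(54)=144, N(53)=233, N(52)=377, N(51)=610, N(50)=987, N(49)=1597, N(48)=2584, N(47)=4181, N(46)=6765, N(45)=10946, N(44)=17711, N(43)=28657, N(42)=46368, N(41)=75025, N(40)=121393
N(40) = 121393


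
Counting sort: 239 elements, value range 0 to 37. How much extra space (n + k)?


n = 239 (output array)
k = 38 (count array for 38 distinct values)
Extra space = 239 + 38 = 277


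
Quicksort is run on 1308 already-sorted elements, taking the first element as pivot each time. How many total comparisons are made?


Sum of comparisons per partition:
1307 + 1306 + ... + 1 + 0
= 1308 * (1308 - 1) / 2
= 1308 * 1307 / 2
= 854778


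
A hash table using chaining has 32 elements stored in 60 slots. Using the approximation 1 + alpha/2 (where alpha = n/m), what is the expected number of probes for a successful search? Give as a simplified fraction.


Load factor alpha = n/m = 32/60
Expected probes = 1 + alpha/2 = 1 + 32/(2*60)
= 1 + 32/120
= 120/120 + 32/120
= 152/120
Simplify: 19/15


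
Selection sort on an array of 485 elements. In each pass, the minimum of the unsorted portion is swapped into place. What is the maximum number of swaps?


Selection sort performs one swap per pass:
  Pass 1: find min in positions 0 to 484, swap with position 0
  Pass 2: find min in positions 1 to 484, swap with position 1
  Pass 3: find min in positions 2 to 484, swap with position 2
  Pass 4: find min in positions 3 to 484, swap with position 3
  Pass 5: find min in positions 4 to 484, swap with position 4
  ... (479 more passes)
Total passes (and swaps) = n - 1 = 485 - 1 = 484


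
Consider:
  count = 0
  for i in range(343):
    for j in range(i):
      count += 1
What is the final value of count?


For each i, the inner loop runs i times:
  i=0: inner runs 0 times
  i=1: inner runs 1 time
  i=2: inner runs 2 times
  i=3: inner runs 3 times
  i=4: inner runs 4 times
  i=5: inner runs 5 times
  i=6: inner runs 6 times
  i=7: inner runs 7 times
  ...
Total = 0 + 1 + 2 + ... + 342 = 343*(343-1)/2 = 58653


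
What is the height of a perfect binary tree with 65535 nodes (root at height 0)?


A perfect binary tree with 65535 nodes:
  65535 = 2^16 - 1
  Levels: 0, 1, ..., 15
  Height = 15


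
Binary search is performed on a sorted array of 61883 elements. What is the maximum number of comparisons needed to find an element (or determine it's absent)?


Binary search halves the search space each comparison:
  Step 1: search space = 61883 -> 30941
  Step 2: search space = 30941 -> 15470
  Step 3: search space = 15470 -> 7735
  Step 4: search space = 7735 -> 3867
  Step 5: search space = 3867 -> 1933
  Step 6: search space = 1933 -> 966
  Step 7: search space = 966 -> 483
  Step 8: search space = 483 -> 241
  Step 9: search space = 241 -> 120
  Step 10: search space = 120 -> 60
  Step 11: search space = 60 -> 30
  Step 12: search space = 30 -> 15
  Step 13: search space = 15 -> 7
  Step 14: search space = 7 -> 3
  Step 15: search space = 3 -> 1
  Step 16: search space = 1 (final check)
Maximum comparisons = floor(log2(61883)) + 1 = 15 + 1 = 16


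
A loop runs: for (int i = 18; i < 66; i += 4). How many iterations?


Loop starts at i = 18, increments by 4, stops when i >= 66.
Number of iterations = ceil((66 - 18) / 4)
= ceil(48 / 4)
= 12


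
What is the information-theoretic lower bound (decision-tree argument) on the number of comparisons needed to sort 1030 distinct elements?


A binary decision tree of height h has at most 2^h leaves and needs at least n! of them, so h >= ceil(log2(n!)).
1030! is far too large to multiply out, so use Stirling's series:
  ln(n!) ~ n ln n - n + (1/2) ln(2 pi n) + 1/(12n)  (error below 1/(360 n^3), negligible here)
  ln(1030) = 6.9373141
  n ln n = 1030 * 6.9373141 = 7145.4335
  (1/2) ln(2 pi * 1030) = (1/2) ln(6471.6809) = 4.3876
  1/(12*1030) = 0.0001
  ln(1030!) ~ 7145.4335 - 1030 + 4.3876 + 0.0001 = 6119.8212
Convert to base 2: log2(1030!) = 6119.8212 / ln 2 = 6119.8212 / 0.69314718 = 8829.0357
ceil(8829.0357) = 8830


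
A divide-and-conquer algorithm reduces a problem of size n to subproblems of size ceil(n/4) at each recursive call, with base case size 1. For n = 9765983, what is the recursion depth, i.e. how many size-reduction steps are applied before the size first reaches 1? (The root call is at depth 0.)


Each step divides the size by 4 (rounding up); after k steps the size is ceil(n/4^k), which equals 1 exactly when 4^k >= n.
So the depth is the smallest k with 4^k >= 9765983, i.e. ceil(log_4(9765983)).
4^11 = 4194304 < 9765983 <= 16777216 = 4^12
Recursion depth = 12


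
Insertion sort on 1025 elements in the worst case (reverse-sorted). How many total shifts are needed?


In the worst case (reverse-sorted), each element shifts past all previous:
  Element 1: 1 shifts
  Element 2: 2 shifts
  Element 3: 3 shifts
  Element 4: 4 shifts
  Element 5: 5 shifts
  ...
  Element 1024: 1024 shifts
Total = 1 + 2 + ... + 1024
= 1025*(1025-1)/2 = 524800


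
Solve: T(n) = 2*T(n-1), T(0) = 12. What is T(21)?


Unrolling:
T(21) = 2*T(20) = 2^2*T(19) = ... = 2^21*T(0)
= 2^21 * 12
= 2097152 * 12 = 25165824


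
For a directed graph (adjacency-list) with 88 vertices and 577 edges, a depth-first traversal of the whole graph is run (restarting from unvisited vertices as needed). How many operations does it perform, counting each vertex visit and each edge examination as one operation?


A full DFS traversal visits each vertex once and examines each edge once.
V = 88
E = 577
Sum = 88 + 577 = 665


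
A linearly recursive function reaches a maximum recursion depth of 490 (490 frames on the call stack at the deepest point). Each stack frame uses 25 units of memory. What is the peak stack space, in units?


Maximum recursion depth = 490 frames
Memory per frame = 25 units
Total stack space = depth * frame_size
= 490 * 25 = 12250
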